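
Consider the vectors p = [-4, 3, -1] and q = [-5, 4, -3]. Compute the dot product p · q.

p · q = (-4)·(-5) + 3·4 + (-1)·(-3) = 20 + 12 + 3 = 35

35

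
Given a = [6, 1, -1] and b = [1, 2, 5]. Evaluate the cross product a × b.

i: 1·5 - (-1)·2 = 5 - (-2) = 7
j: (-1)·1 - 6·5 = -1 - 30 = -31
k: 6·2 - 1·1 = 12 - 1 = 11
a × b = (7, -31, 11)

(7, -31, 11)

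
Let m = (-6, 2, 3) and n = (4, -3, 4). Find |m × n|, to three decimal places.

i: 2·4 - 3·(-3) = 8 - (-9) = 17
j: 3·4 - (-6)·4 = 12 - (-24) = 36
k: (-6)·(-3) - 2·4 = 18 - 8 = 10
m × n = (17, 36, 10)
|m × n| = √(17² + 36² + 10²) = √1685 ≈ 41.0488

41.049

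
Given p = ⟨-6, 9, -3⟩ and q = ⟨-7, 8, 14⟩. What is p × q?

(150, 105, 15)

i: 9·14 - (-3)·8 = 126 - (-24) = 150
j: (-3)·(-7) - (-6)·14 = 21 - (-84) = 105
k: (-6)·8 - 9·(-7) = -48 - (-63) = 15
p × q = (150, 105, 15)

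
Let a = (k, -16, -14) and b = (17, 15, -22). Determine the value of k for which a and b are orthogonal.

a · b = k·17 + (-16)·15 + (-14)·(-22) = 68 + 17k
Set equal to 0: 17k = -68, so k = -4.

-4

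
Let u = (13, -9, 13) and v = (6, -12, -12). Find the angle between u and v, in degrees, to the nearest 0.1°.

u · v = 13·6 + (-9)·(-12) + 13·(-12) = 78 + 108 - 156 = 30
|u|² = 169 + 81 + 169 = 419,  |u| = √419 ≈ 20.469489
|v|² = 36 + 144 + 144 = 324,  |v| = √324 ≈ 18.000000
cos θ = 30 / (20.469489 · 18.000000) ≈ 0.08142
θ = arccos(0.08142) ≈ 85.3°

85.3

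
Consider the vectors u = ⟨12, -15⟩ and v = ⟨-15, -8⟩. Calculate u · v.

u · v = 12·(-15) + (-15)·(-8) = -180 + 120 = -60

-60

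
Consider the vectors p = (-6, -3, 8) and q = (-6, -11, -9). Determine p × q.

(115, -102, 48)

i: (-3)·(-9) - 8·(-11) = 27 - (-88) = 115
j: 8·(-6) - (-6)·(-9) = -48 - 54 = -102
k: (-6)·(-11) - (-3)·(-6) = 66 - 18 = 48
p × q = (115, -102, 48)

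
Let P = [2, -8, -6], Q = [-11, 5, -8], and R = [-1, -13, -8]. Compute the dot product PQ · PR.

PQ = Q − P = (-13, 13, -2)
PR = R − P = (-3, -5, -2)
PQ · PR = (-13)·(-3) + 13·(-5) + (-2)·(-2) = 39 - 65 + 4 = -22

-22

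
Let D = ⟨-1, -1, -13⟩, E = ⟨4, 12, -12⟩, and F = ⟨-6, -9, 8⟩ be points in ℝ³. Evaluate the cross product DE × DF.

(281, -110, 25)

DE = (5, 13, 1)
DF = (-5, -8, 21)
i: 13·21 - 1·(-8) = 273 - (-8) = 281
j: 1·(-5) - 5·21 = -5 - 105 = -110
k: 5·(-8) - 13·(-5) = -40 - (-65) = 25
DE × DF = (281, -110, 25)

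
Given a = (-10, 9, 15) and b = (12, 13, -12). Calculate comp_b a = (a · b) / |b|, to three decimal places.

-8.560

a · b = (-10)·12 + 9·13 + 15·(-12) = -120 + 117 - 180 = -183
|b| = √(144 + 169 + 144) = √457 ≈ 21.3776
comp_b a = -183 / √457 ≈ -8.560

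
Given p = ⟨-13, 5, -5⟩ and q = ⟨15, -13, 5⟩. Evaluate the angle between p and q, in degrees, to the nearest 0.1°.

p · q = (-13)·15 + 5·(-13) + (-5)·5 = -195 - 65 - 25 = -285
|p|² = 169 + 25 + 25 = 219,  |p| = √219 ≈ 14.798649
|q|² = 225 + 169 + 25 = 419,  |q| = √419 ≈ 20.469489
cos θ = -285 / (14.798649 · 20.469489) ≈ -0.94084
θ = arccos(-0.94084) ≈ 160.2°

160.2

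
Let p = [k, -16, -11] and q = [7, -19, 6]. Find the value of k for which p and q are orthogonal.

p · q = k·7 + (-16)·(-19) + (-11)·6 = 238 + 7k
Set equal to 0: 7k = -238, so k = -34.

-34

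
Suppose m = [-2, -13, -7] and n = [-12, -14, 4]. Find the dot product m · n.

178

m · n = (-2)·(-12) + (-13)·(-14) + (-7)·4 = 24 + 182 - 28 = 178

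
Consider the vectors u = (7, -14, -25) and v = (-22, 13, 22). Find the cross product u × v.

(17, 396, -217)

i: (-14)·22 - (-25)·13 = -308 - (-325) = 17
j: (-25)·(-22) - 7·22 = 550 - 154 = 396
k: 7·13 - (-14)·(-22) = 91 - 308 = -217
u × v = (17, 396, -217)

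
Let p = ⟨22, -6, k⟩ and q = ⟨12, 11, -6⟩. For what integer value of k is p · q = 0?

p · q = 22·12 + (-6)·11 + k·(-6) = 198 - 6k
Set equal to 0: -6k = -198, so k = 33.

33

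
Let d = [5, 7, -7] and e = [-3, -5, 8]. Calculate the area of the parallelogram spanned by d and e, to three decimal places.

i: 7·8 - (-7)·(-5) = 56 - 35 = 21
j: (-7)·(-3) - 5·8 = 21 - 40 = -19
k: 5·(-5) - 7·(-3) = -25 - (-21) = -4
d × e = (21, -19, -4)
|d × e| = √(21² + (-19)² + (-4)²) = √818 ≈ 28.6007

28.601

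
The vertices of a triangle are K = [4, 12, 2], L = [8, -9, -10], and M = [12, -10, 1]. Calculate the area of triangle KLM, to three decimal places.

135.935

KL = (4, -21, -12),  KM = (8, -22, -1)
i: (-21)·(-1) - (-12)·(-22) = 21 - 264 = -243
j: (-12)·8 - 4·(-1) = -96 - (-4) = -92
k: 4·(-22) - (-21)·8 = -88 - (-168) = 80
KL × KM = (-243, -92, 80)
|KL × KM| = √73913 ≈ 271.8695
area = ½ · 271.8695 ≈ 135.935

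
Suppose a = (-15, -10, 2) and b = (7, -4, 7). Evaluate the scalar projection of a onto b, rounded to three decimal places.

a · b = (-15)·7 + (-10)·(-4) + 2·7 = -105 + 40 + 14 = -51
|b| = √(49 + 16 + 49) = √114 ≈ 10.6771
comp_b a = -51 / √114 ≈ -4.777

-4.777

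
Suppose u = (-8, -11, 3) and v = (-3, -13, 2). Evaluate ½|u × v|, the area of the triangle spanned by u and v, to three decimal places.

i: (-11)·2 - 3·(-13) = -22 - (-39) = 17
j: 3·(-3) - (-8)·2 = -9 - (-16) = 7
k: (-8)·(-13) - (-11)·(-3) = 104 - 33 = 71
u × v = (17, 7, 71)
|u × v| = √(17² + 7² + 71²) = √5379 ≈ 73.3417
area = ½ · 73.3417 ≈ 36.671

36.671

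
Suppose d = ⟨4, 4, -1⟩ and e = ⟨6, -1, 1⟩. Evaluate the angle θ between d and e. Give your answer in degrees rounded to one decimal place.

57.6

d · e = 4·6 + 4·(-1) + (-1)·1 = 24 - 4 - 1 = 19
|d|² = 16 + 16 + 1 = 33,  |d| = √33 ≈ 5.744563
|e|² = 36 + 1 + 1 = 38,  |e| = √38 ≈ 6.164414
cos θ = 19 / (5.744563 · 6.164414) ≈ 0.53654
θ = arccos(0.53654) ≈ 57.6°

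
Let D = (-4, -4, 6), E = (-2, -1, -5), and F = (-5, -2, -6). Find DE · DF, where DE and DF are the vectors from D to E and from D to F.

DE = E − D = (2, 3, -11)
DF = F − D = (-1, 2, -12)
DE · DF = 2·(-1) + 3·2 + (-11)·(-12) = -2 + 6 + 132 = 136

136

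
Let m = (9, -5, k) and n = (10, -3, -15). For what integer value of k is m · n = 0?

m · n = 9·10 + (-5)·(-3) + k·(-15) = 105 - 15k
Set equal to 0: -15k = -105, so k = 7.

7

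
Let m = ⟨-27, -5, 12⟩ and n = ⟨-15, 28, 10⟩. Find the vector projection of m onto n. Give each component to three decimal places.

m · n = (-27)·(-15) + (-5)·28 + 12·10 = 405 - 140 + 120 = 385
|n|² = 225 + 784 + 100 = 1109
proj_n m = (385/1109) · (-15, 28, 10) ≈ (-5.207, 9.720, 3.472)

(-5.207, 9.720, 3.472)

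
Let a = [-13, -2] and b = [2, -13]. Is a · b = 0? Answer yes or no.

a · b = (-13)·2 + (-2)·(-13) = -26 + 26 = 0
Zero, so the vectors are orthogonal.

yes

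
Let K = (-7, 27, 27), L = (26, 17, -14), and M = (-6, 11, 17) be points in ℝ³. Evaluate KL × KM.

KL = (33, -10, -41)
KM = (1, -16, -10)
i: (-10)·(-10) - (-41)·(-16) = 100 - 656 = -556
j: (-41)·1 - 33·(-10) = -41 - (-330) = 289
k: 33·(-16) - (-10)·1 = -528 - (-10) = -518
KL × KM = (-556, 289, -518)

(-556, 289, -518)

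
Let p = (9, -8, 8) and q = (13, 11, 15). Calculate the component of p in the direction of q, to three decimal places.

6.566

p · q = 9·13 + (-8)·11 + 8·15 = 117 - 88 + 120 = 149
|q| = √(169 + 121 + 225) = √515 ≈ 22.6936
comp_q p = 149 / √515 ≈ 6.566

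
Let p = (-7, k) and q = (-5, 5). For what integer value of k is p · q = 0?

-7

p · q = (-7)·(-5) + k·5 = 35 + 5k
Set equal to 0: 5k = -35, so k = -7.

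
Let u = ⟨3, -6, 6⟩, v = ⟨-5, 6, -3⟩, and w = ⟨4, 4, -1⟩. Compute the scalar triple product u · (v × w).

-144

v × w:
i: 6·(-1) - (-3)·4 = -6 - (-12) = 6
j: (-3)·4 - (-5)·(-1) = -12 - 5 = -17
k: (-5)·4 - 6·4 = -20 - 24 = -44
v × w = (6, -17, -44)
u · (v × w) = 3·6 + (-6)·(-17) + 6·(-44) = 18 + 102 - 264 = -144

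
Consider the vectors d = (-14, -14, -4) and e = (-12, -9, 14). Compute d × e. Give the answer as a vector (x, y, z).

(-232, 244, -42)

i: (-14)·14 - (-4)·(-9) = -196 - 36 = -232
j: (-4)·(-12) - (-14)·14 = 48 - (-196) = 244
k: (-14)·(-9) - (-14)·(-12) = 126 - 168 = -42
d × e = (-232, 244, -42)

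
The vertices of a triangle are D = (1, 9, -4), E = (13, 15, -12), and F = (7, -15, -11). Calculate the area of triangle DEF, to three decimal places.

200.641

DE = (12, 6, -8),  DF = (6, -24, -7)
i: 6·(-7) - (-8)·(-24) = -42 - 192 = -234
j: (-8)·6 - 12·(-7) = -48 - (-84) = 36
k: 12·(-24) - 6·6 = -288 - 36 = -324
DE × DF = (-234, 36, -324)
|DE × DF| = √161028 ≈ 401.2829
area = ½ · 401.2829 ≈ 200.641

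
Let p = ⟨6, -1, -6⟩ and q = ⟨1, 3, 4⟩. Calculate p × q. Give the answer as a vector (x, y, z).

(14, -30, 19)

i: (-1)·4 - (-6)·3 = -4 - (-18) = 14
j: (-6)·1 - 6·4 = -6 - 24 = -30
k: 6·3 - (-1)·1 = 18 - (-1) = 19
p × q = (14, -30, 19)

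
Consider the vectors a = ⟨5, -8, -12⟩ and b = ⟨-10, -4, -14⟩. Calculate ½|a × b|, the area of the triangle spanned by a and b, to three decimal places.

i: (-8)·(-14) - (-12)·(-4) = 112 - 48 = 64
j: (-12)·(-10) - 5·(-14) = 120 - (-70) = 190
k: 5·(-4) - (-8)·(-10) = -20 - 80 = -100
a × b = (64, 190, -100)
|a × b| = √(64² + 190² + (-100)²) = √50196 ≈ 224.0446
area = ½ · 224.0446 ≈ 112.022

112.022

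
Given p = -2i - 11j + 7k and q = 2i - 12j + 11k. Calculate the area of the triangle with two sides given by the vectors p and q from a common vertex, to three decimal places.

i: (-11)·11 - 7·(-12) = -121 - (-84) = -37
j: 7·2 - (-2)·11 = 14 - (-22) = 36
k: (-2)·(-12) - (-11)·2 = 24 - (-22) = 46
p × q = (-37, 36, 46)
|p × q| = √((-37)² + 36² + 46²) = √4781 ≈ 69.1448
area = ½ · 69.1448 ≈ 34.572

34.572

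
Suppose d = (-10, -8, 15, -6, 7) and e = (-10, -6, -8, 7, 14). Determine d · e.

84

d · e = (-10)·(-10) + (-8)·(-6) + 15·(-8) + (-6)·7 + 7·14 = 100 + 48 - 120 - 42 + 98 = 84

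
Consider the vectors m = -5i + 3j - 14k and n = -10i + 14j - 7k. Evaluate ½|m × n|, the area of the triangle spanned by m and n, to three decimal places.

103.983

i: 3·(-7) - (-14)·14 = -21 - (-196) = 175
j: (-14)·(-10) - (-5)·(-7) = 140 - 35 = 105
k: (-5)·14 - 3·(-10) = -70 - (-30) = -40
m × n = (175, 105, -40)
|m × n| = √(175² + 105² + (-40)²) = √43250 ≈ 207.9663
area = ½ · 207.9663 ≈ 103.983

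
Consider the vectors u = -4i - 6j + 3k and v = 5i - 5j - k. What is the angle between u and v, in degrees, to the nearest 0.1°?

u · v = (-4)·5 + (-6)·(-5) + 3·(-1) = -20 + 30 - 3 = 7
|u|² = 16 + 36 + 9 = 61,  |u| = √61 ≈ 7.810250
|v|² = 25 + 25 + 1 = 51,  |v| = √51 ≈ 7.141428
cos θ = 7 / (7.810250 · 7.141428) ≈ 0.12550
θ = arccos(0.12550) ≈ 82.8°

82.8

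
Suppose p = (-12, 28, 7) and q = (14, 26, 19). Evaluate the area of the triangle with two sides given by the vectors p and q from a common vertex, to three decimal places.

425.556

i: 28·19 - 7·26 = 532 - 182 = 350
j: 7·14 - (-12)·19 = 98 - (-228) = 326
k: (-12)·26 - 28·14 = -312 - 392 = -704
p × q = (350, 326, -704)
|p × q| = √(350² + 326² + (-704)²) = √724392 ≈ 851.1122
area = ½ · 851.1122 ≈ 425.556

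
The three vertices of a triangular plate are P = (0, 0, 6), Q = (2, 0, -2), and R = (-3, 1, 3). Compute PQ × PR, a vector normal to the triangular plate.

(8, 30, 2)

PQ = (2, 0, -8)
PR = (-3, 1, -3)
i: 0·(-3) - (-8)·1 = 0 - (-8) = 8
j: (-8)·(-3) - 2·(-3) = 24 - (-6) = 30
k: 2·1 - 0·(-3) = 2 - 0 = 2
PQ × PR = (8, 30, 2)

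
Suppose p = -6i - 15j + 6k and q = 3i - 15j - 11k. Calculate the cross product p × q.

i: (-15)·(-11) - 6·(-15) = 165 - (-90) = 255
j: 6·3 - (-6)·(-11) = 18 - 66 = -48
k: (-6)·(-15) - (-15)·3 = 90 - (-45) = 135
p × q = (255, -48, 135)

(255, -48, 135)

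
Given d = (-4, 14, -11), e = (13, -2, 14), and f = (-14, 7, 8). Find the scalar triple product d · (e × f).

e × f:
i: (-2)·8 - 14·7 = -16 - 98 = -114
j: 14·(-14) - 13·8 = -196 - 104 = -300
k: 13·7 - (-2)·(-14) = 91 - 28 = 63
e × f = (-114, -300, 63)
d · (e × f) = (-4)·(-114) + 14·(-300) + (-11)·63 = 456 - 4200 - 693 = -4437

-4437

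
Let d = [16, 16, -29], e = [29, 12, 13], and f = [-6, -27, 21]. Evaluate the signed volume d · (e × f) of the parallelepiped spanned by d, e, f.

e × f:
i: 12·21 - 13·(-27) = 252 - (-351) = 603
j: 13·(-6) - 29·21 = -78 - 609 = -687
k: 29·(-27) - 12·(-6) = -783 - (-72) = -711
e × f = (603, -687, -711)
d · (e × f) = 16·603 + 16·(-687) + (-29)·(-711) = 9648 - 10992 + 20619 = 19275

19275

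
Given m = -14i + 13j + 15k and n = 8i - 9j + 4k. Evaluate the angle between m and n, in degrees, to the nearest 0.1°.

m · n = (-14)·8 + 13·(-9) + 15·4 = -112 - 117 + 60 = -169
|m|² = 196 + 169 + 225 = 590,  |m| = √590 ≈ 24.289916
|n|² = 64 + 81 + 16 = 161,  |n| = √161 ≈ 12.688578
cos θ = -169 / (24.289916 · 12.688578) ≈ -0.54834
θ = arccos(-0.54834) ≈ 123.3°

123.3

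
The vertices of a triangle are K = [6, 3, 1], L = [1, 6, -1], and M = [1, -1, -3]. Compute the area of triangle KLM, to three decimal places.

20.767

KL = (-5, 3, -2),  KM = (-5, -4, -4)
i: 3·(-4) - (-2)·(-4) = -12 - 8 = -20
j: (-2)·(-5) - (-5)·(-4) = 10 - 20 = -10
k: (-5)·(-4) - 3·(-5) = 20 - (-15) = 35
KL × KM = (-20, -10, 35)
|KL × KM| = √1725 ≈ 41.5331
area = ½ · 41.5331 ≈ 20.767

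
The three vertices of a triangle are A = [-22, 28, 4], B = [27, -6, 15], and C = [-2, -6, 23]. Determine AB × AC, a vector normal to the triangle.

(-272, -711, -986)

AB = (49, -34, 11)
AC = (20, -34, 19)
i: (-34)·19 - 11·(-34) = -646 - (-374) = -272
j: 11·20 - 49·19 = 220 - 931 = -711
k: 49·(-34) - (-34)·20 = -1666 - (-680) = -986
AB × AC = (-272, -711, -986)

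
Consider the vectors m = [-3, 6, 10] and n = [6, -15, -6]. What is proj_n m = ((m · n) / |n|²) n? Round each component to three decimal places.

(-3.394, 8.485, 3.394)

m · n = (-3)·6 + 6·(-15) + 10·(-6) = -18 - 90 - 60 = -168
|n|² = 36 + 225 + 36 = 297
proj_n m = (-168/297) · (6, -15, -6) ≈ (-3.394, 8.485, 3.394)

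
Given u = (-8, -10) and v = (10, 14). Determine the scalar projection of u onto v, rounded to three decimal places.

-12.787

u · v = (-8)·10 + (-10)·14 = -80 - 140 = -220
|v| = √(100 + 196) = √296 ≈ 17.2047
comp_v u = -220 / √296 ≈ -12.787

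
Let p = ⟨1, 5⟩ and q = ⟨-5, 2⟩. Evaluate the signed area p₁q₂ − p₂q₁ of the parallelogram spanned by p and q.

1·2 - 5·(-5) = 2 - (-25) = 27

27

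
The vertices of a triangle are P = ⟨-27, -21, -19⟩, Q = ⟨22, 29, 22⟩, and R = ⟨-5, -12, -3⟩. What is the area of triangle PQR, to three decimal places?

PQ = (49, 50, 41),  PR = (22, 9, 16)
i: 50·16 - 41·9 = 800 - 369 = 431
j: 41·22 - 49·16 = 902 - 784 = 118
k: 49·9 - 50·22 = 441 - 1100 = -659
PQ × PR = (431, 118, -659)
|PQ × PR| = √633966 ≈ 796.2198
area = ½ · 796.2198 ≈ 398.110

398.110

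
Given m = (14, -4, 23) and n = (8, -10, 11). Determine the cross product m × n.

(186, 30, -108)

i: (-4)·11 - 23·(-10) = -44 - (-230) = 186
j: 23·8 - 14·11 = 184 - 154 = 30
k: 14·(-10) - (-4)·8 = -140 - (-32) = -108
m × n = (186, 30, -108)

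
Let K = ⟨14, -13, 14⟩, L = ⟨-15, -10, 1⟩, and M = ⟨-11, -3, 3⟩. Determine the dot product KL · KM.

KL = L − K = (-29, 3, -13)
KM = M − K = (-25, 10, -11)
KL · KM = (-29)·(-25) + 3·10 + (-13)·(-11) = 725 + 30 + 143 = 898

898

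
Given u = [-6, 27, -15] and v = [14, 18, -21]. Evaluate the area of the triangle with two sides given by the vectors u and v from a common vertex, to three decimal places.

i: 27·(-21) - (-15)·18 = -567 - (-270) = -297
j: (-15)·14 - (-6)·(-21) = -210 - 126 = -336
k: (-6)·18 - 27·14 = -108 - 378 = -486
u × v = (-297, -336, -486)
|u × v| = √((-297)² + (-336)² + (-486)²) = √437301 ≈ 661.2874
area = ½ · 661.2874 ≈ 330.644

330.644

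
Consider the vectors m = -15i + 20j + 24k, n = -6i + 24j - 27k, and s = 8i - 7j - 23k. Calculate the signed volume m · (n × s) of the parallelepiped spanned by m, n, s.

n × s:
i: 24·(-23) - (-27)·(-7) = -552 - 189 = -741
j: (-27)·8 - (-6)·(-23) = -216 - 138 = -354
k: (-6)·(-7) - 24·8 = 42 - 192 = -150
n × s = (-741, -354, -150)
m · (n × s) = (-15)·(-741) + 20·(-354) + 24·(-150) = 11115 - 7080 - 3600 = 435

435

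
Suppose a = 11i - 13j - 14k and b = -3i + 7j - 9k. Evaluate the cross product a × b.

(215, 141, 38)

i: (-13)·(-9) - (-14)·7 = 117 - (-98) = 215
j: (-14)·(-3) - 11·(-9) = 42 - (-99) = 141
k: 11·7 - (-13)·(-3) = 77 - 39 = 38
a × b = (215, 141, 38)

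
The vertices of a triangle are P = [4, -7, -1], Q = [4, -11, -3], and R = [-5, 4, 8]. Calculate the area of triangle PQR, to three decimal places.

PQ = (0, -4, -2),  PR = (-9, 11, 9)
i: (-4)·9 - (-2)·11 = -36 - (-22) = -14
j: (-2)·(-9) - 0·9 = 18 - 0 = 18
k: 0·11 - (-4)·(-9) = 0 - 36 = -36
PQ × PR = (-14, 18, -36)
|PQ × PR| = √1816 ≈ 42.6146
area = ½ · 42.6146 ≈ 21.307

21.307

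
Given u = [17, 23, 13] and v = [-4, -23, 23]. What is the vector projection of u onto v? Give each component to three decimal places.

(1.110, 6.382, -6.382)

u · v = 17·(-4) + 23·(-23) + 13·23 = -68 - 529 + 299 = -298
|v|² = 16 + 529 + 529 = 1074
proj_v u = (-298/1074) · (-4, -23, 23) ≈ (1.110, 6.382, -6.382)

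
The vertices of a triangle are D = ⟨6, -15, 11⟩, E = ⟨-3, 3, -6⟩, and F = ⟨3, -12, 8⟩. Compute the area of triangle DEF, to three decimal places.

18.125

DE = (-9, 18, -17),  DF = (-3, 3, -3)
i: 18·(-3) - (-17)·3 = -54 - (-51) = -3
j: (-17)·(-3) - (-9)·(-3) = 51 - 27 = 24
k: (-9)·3 - 18·(-3) = -27 - (-54) = 27
DE × DF = (-3, 24, 27)
|DE × DF| = √1314 ≈ 36.2491
area = ½ · 36.2491 ≈ 18.125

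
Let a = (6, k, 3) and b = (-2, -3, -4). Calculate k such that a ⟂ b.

-8

a · b = 6·(-2) + k·(-3) + 3·(-4) = -24 - 3k
Set equal to 0: -3k = 24, so k = -8.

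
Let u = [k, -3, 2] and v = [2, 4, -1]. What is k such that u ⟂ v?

u · v = k·2 + (-3)·4 + 2·(-1) = -14 + 2k
Set equal to 0: 2k = 14, so k = 7.

7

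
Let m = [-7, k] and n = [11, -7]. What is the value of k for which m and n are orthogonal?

m · n = (-7)·11 + k·(-7) = -77 - 7k
Set equal to 0: -7k = 77, so k = -11.

-11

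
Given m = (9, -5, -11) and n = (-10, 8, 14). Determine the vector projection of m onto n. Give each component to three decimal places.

(7.889, -6.311, -11.044)

m · n = 9·(-10) + (-5)·8 + (-11)·14 = -90 - 40 - 154 = -284
|n|² = 100 + 64 + 196 = 360
proj_n m = (-284/360) · (-10, 8, 14) ≈ (7.889, -6.311, -11.044)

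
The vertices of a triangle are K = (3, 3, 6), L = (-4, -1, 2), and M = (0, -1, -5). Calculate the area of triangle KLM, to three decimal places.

KL = (-7, -4, -4),  KM = (-3, -4, -11)
i: (-4)·(-11) - (-4)·(-4) = 44 - 16 = 28
j: (-4)·(-3) - (-7)·(-11) = 12 - 77 = -65
k: (-7)·(-4) - (-4)·(-3) = 28 - 12 = 16
KL × KM = (28, -65, 16)
|KL × KM| = √5265 ≈ 72.5603
area = ½ · 72.5603 ≈ 36.280

36.280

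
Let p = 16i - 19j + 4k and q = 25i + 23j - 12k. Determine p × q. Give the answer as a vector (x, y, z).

(136, 292, 843)

i: (-19)·(-12) - 4·23 = 228 - 92 = 136
j: 4·25 - 16·(-12) = 100 - (-192) = 292
k: 16·23 - (-19)·25 = 368 - (-475) = 843
p × q = (136, 292, 843)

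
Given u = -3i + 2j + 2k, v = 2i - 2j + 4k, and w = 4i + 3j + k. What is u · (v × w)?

98

v × w:
i: (-2)·1 - 4·3 = -2 - 12 = -14
j: 4·4 - 2·1 = 16 - 2 = 14
k: 2·3 - (-2)·4 = 6 - (-8) = 14
v × w = (-14, 14, 14)
u · (v × w) = (-3)·(-14) + 2·14 + 2·14 = 42 + 28 + 28 = 98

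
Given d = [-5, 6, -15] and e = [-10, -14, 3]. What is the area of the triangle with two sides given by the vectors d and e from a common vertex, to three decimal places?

142.293

i: 6·3 - (-15)·(-14) = 18 - 210 = -192
j: (-15)·(-10) - (-5)·3 = 150 - (-15) = 165
k: (-5)·(-14) - 6·(-10) = 70 - (-60) = 130
d × e = (-192, 165, 130)
|d × e| = √((-192)² + 165² + 130²) = √80989 ≈ 284.5857
area = ½ · 284.5857 ≈ 142.293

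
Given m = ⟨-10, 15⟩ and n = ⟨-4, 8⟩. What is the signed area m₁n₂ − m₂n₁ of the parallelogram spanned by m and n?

-20

(-10)·8 - 15·(-4) = -80 - (-60) = -20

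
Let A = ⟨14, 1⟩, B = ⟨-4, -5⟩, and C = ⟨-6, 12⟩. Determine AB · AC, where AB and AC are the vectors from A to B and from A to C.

294

AB = B − A = (-18, -6)
AC = C − A = (-20, 11)
AB · AC = (-18)·(-20) + (-6)·11 = 360 - 66 = 294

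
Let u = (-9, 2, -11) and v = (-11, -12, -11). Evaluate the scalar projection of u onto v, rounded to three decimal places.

9.976

u · v = (-9)·(-11) + 2·(-12) + (-11)·(-11) = 99 - 24 + 121 = 196
|v| = √(121 + 144 + 121) = √386 ≈ 19.6469
comp_v u = 196 / √386 ≈ 9.976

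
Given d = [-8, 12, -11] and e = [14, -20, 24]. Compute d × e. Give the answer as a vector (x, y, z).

i: 12·24 - (-11)·(-20) = 288 - 220 = 68
j: (-11)·14 - (-8)·24 = -154 - (-192) = 38
k: (-8)·(-20) - 12·14 = 160 - 168 = -8
d × e = (68, 38, -8)

(68, 38, -8)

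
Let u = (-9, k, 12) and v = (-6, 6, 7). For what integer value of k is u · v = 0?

-23

u · v = (-9)·(-6) + k·6 + 12·7 = 138 + 6k
Set equal to 0: 6k = -138, so k = -23.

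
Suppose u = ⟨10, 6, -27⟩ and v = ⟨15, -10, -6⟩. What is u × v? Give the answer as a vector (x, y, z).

i: 6·(-6) - (-27)·(-10) = -36 - 270 = -306
j: (-27)·15 - 10·(-6) = -405 - (-60) = -345
k: 10·(-10) - 6·15 = -100 - 90 = -190
u × v = (-306, -345, -190)

(-306, -345, -190)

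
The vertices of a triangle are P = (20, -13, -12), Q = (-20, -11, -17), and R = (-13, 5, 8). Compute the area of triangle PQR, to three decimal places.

PQ = (-40, 2, -5),  PR = (-33, 18, 20)
i: 2·20 - (-5)·18 = 40 - (-90) = 130
j: (-5)·(-33) - (-40)·20 = 165 - (-800) = 965
k: (-40)·18 - 2·(-33) = -720 - (-66) = -654
PQ × PR = (130, 965, -654)
|PQ × PR| = √1375841 ≈ 1172.9625
area = ½ · 1172.9625 ≈ 586.481

586.481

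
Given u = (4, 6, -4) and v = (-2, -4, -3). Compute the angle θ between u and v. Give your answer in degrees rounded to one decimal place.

116.8

u · v = 4·(-2) + 6·(-4) + (-4)·(-3) = -8 - 24 + 12 = -20
|u|² = 16 + 36 + 16 = 68,  |u| = √68 ≈ 8.246211
|v|² = 4 + 16 + 9 = 29,  |v| = √29 ≈ 5.385165
cos θ = -20 / (8.246211 · 5.385165) ≈ -0.45038
θ = arccos(-0.45038) ≈ 116.8°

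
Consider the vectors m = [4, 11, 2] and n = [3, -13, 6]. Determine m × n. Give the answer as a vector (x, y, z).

i: 11·6 - 2·(-13) = 66 - (-26) = 92
j: 2·3 - 4·6 = 6 - 24 = -18
k: 4·(-13) - 11·3 = -52 - 33 = -85
m × n = (92, -18, -85)

(92, -18, -85)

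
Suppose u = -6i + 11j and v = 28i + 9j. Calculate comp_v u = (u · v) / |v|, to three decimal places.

-2.346

u · v = (-6)·28 + 11·9 = -168 + 99 = -69
|v| = √(784 + 81) = √865 ≈ 29.4109
comp_v u = -69 / √865 ≈ -2.346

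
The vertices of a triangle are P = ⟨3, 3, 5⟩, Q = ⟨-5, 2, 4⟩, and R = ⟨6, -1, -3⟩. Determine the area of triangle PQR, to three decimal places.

37.848

PQ = (-8, -1, -1),  PR = (3, -4, -8)
i: (-1)·(-8) - (-1)·(-4) = 8 - 4 = 4
j: (-1)·3 - (-8)·(-8) = -3 - 64 = -67
k: (-8)·(-4) - (-1)·3 = 32 - (-3) = 35
PQ × PR = (4, -67, 35)
|PQ × PR| = √5730 ≈ 75.6968
area = ½ · 75.6968 ≈ 37.848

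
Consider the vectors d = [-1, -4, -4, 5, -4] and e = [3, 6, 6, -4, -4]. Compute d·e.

-55

d · e = (-1)·3 + (-4)·6 + (-4)·6 + 5·(-4) + (-4)·(-4) = -3 - 24 - 24 - 20 + 16 = -55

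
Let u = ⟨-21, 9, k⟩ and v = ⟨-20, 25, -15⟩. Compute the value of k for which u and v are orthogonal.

u · v = (-21)·(-20) + 9·25 + k·(-15) = 645 - 15k
Set equal to 0: -15k = -645, so k = 43.

43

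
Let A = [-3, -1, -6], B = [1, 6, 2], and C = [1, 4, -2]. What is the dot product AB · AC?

83

AB = B − A = (4, 7, 8)
AC = C − A = (4, 5, 4)
AB · AC = 4·4 + 7·5 + 8·4 = 16 + 35 + 32 = 83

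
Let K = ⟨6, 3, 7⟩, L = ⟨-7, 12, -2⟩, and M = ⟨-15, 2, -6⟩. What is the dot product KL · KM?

KL = L − K = (-13, 9, -9)
KM = M − K = (-21, -1, -13)
KL · KM = (-13)·(-21) + 9·(-1) + (-9)·(-13) = 273 - 9 + 117 = 381

381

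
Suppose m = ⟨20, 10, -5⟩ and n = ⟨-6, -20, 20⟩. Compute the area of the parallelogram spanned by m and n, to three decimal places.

512.348

i: 10·20 - (-5)·(-20) = 200 - 100 = 100
j: (-5)·(-6) - 20·20 = 30 - 400 = -370
k: 20·(-20) - 10·(-6) = -400 - (-60) = -340
m × n = (100, -370, -340)
|m × n| = √(100² + (-370)² + (-340)²) = √262500 ≈ 512.3475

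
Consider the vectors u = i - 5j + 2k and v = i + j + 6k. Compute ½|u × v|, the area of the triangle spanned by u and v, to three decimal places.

i: (-5)·6 - 2·1 = -30 - 2 = -32
j: 2·1 - 1·6 = 2 - 6 = -4
k: 1·1 - (-5)·1 = 1 - (-5) = 6
u × v = (-32, -4, 6)
|u × v| = √((-32)² + (-4)² + 6²) = √1076 ≈ 32.8024
area = ½ · 32.8024 ≈ 16.401

16.401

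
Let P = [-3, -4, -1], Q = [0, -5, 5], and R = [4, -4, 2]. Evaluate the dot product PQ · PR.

39

PQ = Q − P = (3, -1, 6)
PR = R − P = (7, 0, 3)
PQ · PR = 3·7 + (-1)·0 + 6·3 = 21 + 0 + 18 = 39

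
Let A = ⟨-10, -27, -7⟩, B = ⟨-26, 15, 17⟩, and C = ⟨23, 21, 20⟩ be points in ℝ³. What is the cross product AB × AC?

AB = (-16, 42, 24)
AC = (33, 48, 27)
i: 42·27 - 24·48 = 1134 - 1152 = -18
j: 24·33 - (-16)·27 = 792 - (-432) = 1224
k: (-16)·48 - 42·33 = -768 - 1386 = -2154
AB × AC = (-18, 1224, -2154)

(-18, 1224, -2154)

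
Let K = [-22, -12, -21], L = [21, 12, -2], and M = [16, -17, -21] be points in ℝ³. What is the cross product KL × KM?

KL = (43, 24, 19)
KM = (38, -5, 0)
i: 24·0 - 19·(-5) = 0 - (-95) = 95
j: 19·38 - 43·0 = 722 - 0 = 722
k: 43·(-5) - 24·38 = -215 - 912 = -1127
KL × KM = (95, 722, -1127)

(95, 722, -1127)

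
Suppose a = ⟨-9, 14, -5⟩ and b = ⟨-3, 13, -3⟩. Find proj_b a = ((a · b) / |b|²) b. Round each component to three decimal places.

(-3.594, 15.572, -3.594)

a · b = (-9)·(-3) + 14·13 + (-5)·(-3) = 27 + 182 + 15 = 224
|b|² = 9 + 169 + 9 = 187
proj_b a = (224/187) · (-3, 13, -3) ≈ (-3.594, 15.572, -3.594)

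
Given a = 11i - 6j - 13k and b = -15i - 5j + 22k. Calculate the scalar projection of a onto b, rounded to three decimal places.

a · b = 11·(-15) + (-6)·(-5) + (-13)·22 = -165 + 30 - 286 = -421
|b| = √(225 + 25 + 484) = √734 ≈ 27.0924
comp_b a = -421 / √734 ≈ -15.539

-15.539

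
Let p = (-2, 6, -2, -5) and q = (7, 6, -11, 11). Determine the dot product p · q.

-11

p · q = (-2)·7 + 6·6 + (-2)·(-11) + (-5)·11 = -14 + 36 + 22 - 55 = -11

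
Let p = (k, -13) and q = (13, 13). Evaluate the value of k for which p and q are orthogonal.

13

p · q = k·13 + (-13)·13 = -169 + 13k
Set equal to 0: 13k = 169, so k = 13.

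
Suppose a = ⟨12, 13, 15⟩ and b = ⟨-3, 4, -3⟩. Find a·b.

-29

a · b = 12·(-3) + 13·4 + 15·(-3) = -36 + 52 - 45 = -29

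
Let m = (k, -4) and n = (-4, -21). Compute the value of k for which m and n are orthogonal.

21

m · n = k·(-4) + (-4)·(-21) = 84 - 4k
Set equal to 0: -4k = -84, so k = 21.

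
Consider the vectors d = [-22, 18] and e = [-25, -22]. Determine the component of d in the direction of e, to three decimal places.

4.624

d · e = (-22)·(-25) + 18·(-22) = 550 - 396 = 154
|e| = √(625 + 484) = √1109 ≈ 33.3017
comp_e d = 154 / √1109 ≈ 4.624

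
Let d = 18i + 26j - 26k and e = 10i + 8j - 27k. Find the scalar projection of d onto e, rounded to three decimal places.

36.475

d · e = 18·10 + 26·8 + (-26)·(-27) = 180 + 208 + 702 = 1090
|e| = √(100 + 64 + 729) = √893 ≈ 29.8831
comp_e d = 1090 / √893 ≈ 36.475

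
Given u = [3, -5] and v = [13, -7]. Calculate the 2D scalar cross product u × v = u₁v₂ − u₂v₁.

3·(-7) - (-5)·13 = -21 - (-65) = 44

44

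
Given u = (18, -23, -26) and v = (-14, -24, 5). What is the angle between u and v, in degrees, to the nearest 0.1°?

u · v = 18·(-14) + (-23)·(-24) + (-26)·5 = -252 + 552 - 130 = 170
|u|² = 324 + 529 + 676 = 1529,  |u| = √1529 ≈ 39.102430
|v|² = 196 + 576 + 25 = 797,  |v| = √797 ≈ 28.231188
cos θ = 170 / (39.102430 · 28.231188) ≈ 0.15400
θ = arccos(0.15400) ≈ 81.1°

81.1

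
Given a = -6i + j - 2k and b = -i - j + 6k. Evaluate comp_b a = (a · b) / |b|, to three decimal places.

-1.136

a · b = (-6)·(-1) + 1·(-1) + (-2)·6 = 6 - 1 - 12 = -7
|b| = √(1 + 1 + 36) = √38 ≈ 6.1644
comp_b a = -7 / √38 ≈ -1.136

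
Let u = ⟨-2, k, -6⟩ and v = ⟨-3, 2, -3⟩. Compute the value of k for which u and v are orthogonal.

-12

u · v = (-2)·(-3) + k·2 + (-6)·(-3) = 24 + 2k
Set equal to 0: 2k = -24, so k = -12.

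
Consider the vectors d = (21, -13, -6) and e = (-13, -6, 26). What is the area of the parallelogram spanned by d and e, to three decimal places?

667.776

i: (-13)·26 - (-6)·(-6) = -338 - 36 = -374
j: (-6)·(-13) - 21·26 = 78 - 546 = -468
k: 21·(-6) - (-13)·(-13) = -126 - 169 = -295
d × e = (-374, -468, -295)
|d × e| = √((-374)² + (-468)² + (-295)²) = √445925 ≈ 667.7762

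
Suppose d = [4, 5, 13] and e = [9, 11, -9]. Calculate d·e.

-26

d · e = 4·9 + 5·11 + 13·(-9) = 36 + 55 - 117 = -26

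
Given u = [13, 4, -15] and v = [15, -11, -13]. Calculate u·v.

346

u · v = 13·15 + 4·(-11) + (-15)·(-13) = 195 - 44 + 195 = 346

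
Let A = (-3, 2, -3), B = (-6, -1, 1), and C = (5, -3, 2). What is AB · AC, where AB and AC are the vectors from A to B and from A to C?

AB = B − A = (-3, -3, 4)
AC = C − A = (8, -5, 5)
AB · AC = (-3)·8 + (-3)·(-5) + 4·5 = -24 + 15 + 20 = 11

11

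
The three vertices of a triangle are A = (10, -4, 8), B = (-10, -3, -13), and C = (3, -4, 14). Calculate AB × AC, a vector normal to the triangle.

AB = (-20, 1, -21)
AC = (-7, 0, 6)
i: 1·6 - (-21)·0 = 6 - 0 = 6
j: (-21)·(-7) - (-20)·6 = 147 - (-120) = 267
k: (-20)·0 - 1·(-7) = 0 - (-7) = 7
AB × AC = (6, 267, 7)

(6, 267, 7)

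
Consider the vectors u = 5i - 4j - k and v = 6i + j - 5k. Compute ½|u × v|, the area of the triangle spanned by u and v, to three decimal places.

i: (-4)·(-5) - (-1)·1 = 20 - (-1) = 21
j: (-1)·6 - 5·(-5) = -6 - (-25) = 19
k: 5·1 - (-4)·6 = 5 - (-24) = 29
u × v = (21, 19, 29)
|u × v| = √(21² + 19² + 29²) = √1643 ≈ 40.5339
area = ½ · 40.5339 ≈ 20.267

20.267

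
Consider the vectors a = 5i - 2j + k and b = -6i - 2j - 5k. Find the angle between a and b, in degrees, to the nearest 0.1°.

134.6

a · b = 5·(-6) + (-2)·(-2) + 1·(-5) = -30 + 4 - 5 = -31
|a|² = 25 + 4 + 1 = 30,  |a| = √30 ≈ 5.477226
|b|² = 36 + 4 + 25 = 65,  |b| = √65 ≈ 8.062258
cos θ = -31 / (5.477226 · 8.062258) ≈ -0.70201
θ = arccos(-0.70201) ≈ 134.6°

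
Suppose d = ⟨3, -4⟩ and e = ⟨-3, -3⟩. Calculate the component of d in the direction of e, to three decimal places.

0.707

d · e = 3·(-3) + (-4)·(-3) = -9 + 12 = 3
|e| = √(9 + 9) = √18 ≈ 4.2426
comp_e d = 3 / √18 ≈ 0.707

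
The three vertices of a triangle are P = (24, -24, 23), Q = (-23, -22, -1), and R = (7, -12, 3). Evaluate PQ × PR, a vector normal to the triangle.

PQ = (-47, 2, -24)
PR = (-17, 12, -20)
i: 2·(-20) - (-24)·12 = -40 - (-288) = 248
j: (-24)·(-17) - (-47)·(-20) = 408 - 940 = -532
k: (-47)·12 - 2·(-17) = -564 - (-34) = -530
PQ × PR = (248, -532, -530)

(248, -532, -530)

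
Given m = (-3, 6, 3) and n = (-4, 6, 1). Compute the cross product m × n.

i: 6·1 - 3·6 = 6 - 18 = -12
j: 3·(-4) - (-3)·1 = -12 - (-3) = -9
k: (-3)·6 - 6·(-4) = -18 - (-24) = 6
m × n = (-12, -9, 6)

(-12, -9, 6)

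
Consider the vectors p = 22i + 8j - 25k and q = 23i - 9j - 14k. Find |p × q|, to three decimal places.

575.137

i: 8·(-14) - (-25)·(-9) = -112 - 225 = -337
j: (-25)·23 - 22·(-14) = -575 - (-308) = -267
k: 22·(-9) - 8·23 = -198 - 184 = -382
p × q = (-337, -267, -382)
|p × q| = √((-337)² + (-267)² + (-382)²) = √330782 ≈ 575.1365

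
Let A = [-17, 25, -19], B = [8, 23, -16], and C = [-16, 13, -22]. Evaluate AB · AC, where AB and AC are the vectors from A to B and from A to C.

AB = B − A = (25, -2, 3)
AC = C − A = (1, -12, -3)
AB · AC = 25·1 + (-2)·(-12) + 3·(-3) = 25 + 24 - 9 = 40

40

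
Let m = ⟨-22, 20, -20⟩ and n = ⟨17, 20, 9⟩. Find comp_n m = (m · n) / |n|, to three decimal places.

-5.550

m · n = (-22)·17 + 20·20 + (-20)·9 = -374 + 400 - 180 = -154
|n| = √(289 + 400 + 81) = √770 ≈ 27.7489
comp_n m = -154 / √770 ≈ -5.550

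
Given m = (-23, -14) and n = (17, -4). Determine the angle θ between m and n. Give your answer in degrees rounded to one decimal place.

m · n = (-23)·17 + (-14)·(-4) = -391 + 56 = -335
|m|² = 529 + 196 = 725,  |m| = √725 ≈ 26.925824
|n|² = 289 + 16 = 305,  |n| = √305 ≈ 17.464249
cos θ = -335 / (26.925824 · 17.464249) ≈ -0.71240
θ = arccos(-0.71240) ≈ 135.4°

135.4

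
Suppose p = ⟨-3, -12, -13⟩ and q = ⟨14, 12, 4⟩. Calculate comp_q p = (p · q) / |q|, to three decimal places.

p · q = (-3)·14 + (-12)·12 + (-13)·4 = -42 - 144 - 52 = -238
|q| = √(196 + 144 + 16) = √356 ≈ 18.8680
comp_q p = -238 / √356 ≈ -12.614

-12.614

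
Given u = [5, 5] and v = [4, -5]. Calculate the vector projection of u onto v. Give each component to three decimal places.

u · v = 5·4 + 5·(-5) = 20 - 25 = -5
|v|² = 16 + 25 = 41
proj_v u = (-5/41) · (4, -5) ≈ (-0.488, 0.610)

(-0.488, 0.610)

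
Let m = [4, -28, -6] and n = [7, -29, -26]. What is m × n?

(554, 62, 80)

i: (-28)·(-26) - (-6)·(-29) = 728 - 174 = 554
j: (-6)·7 - 4·(-26) = -42 - (-104) = 62
k: 4·(-29) - (-28)·7 = -116 - (-196) = 80
m × n = (554, 62, 80)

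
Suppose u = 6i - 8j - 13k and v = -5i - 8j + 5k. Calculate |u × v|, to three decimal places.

i: (-8)·5 - (-13)·(-8) = -40 - 104 = -144
j: (-13)·(-5) - 6·5 = 65 - 30 = 35
k: 6·(-8) - (-8)·(-5) = -48 - 40 = -88
u × v = (-144, 35, -88)
|u × v| = √((-144)² + 35² + (-88)²) = √29705 ≈ 172.3514

172.351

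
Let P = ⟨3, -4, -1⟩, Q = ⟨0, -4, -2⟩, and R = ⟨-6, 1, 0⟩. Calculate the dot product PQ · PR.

PQ = Q − P = (-3, 0, -1)
PR = R − P = (-9, 5, 1)
PQ · PR = (-3)·(-9) + 0·5 + (-1)·1 = 27 + 0 - 1 = 26

26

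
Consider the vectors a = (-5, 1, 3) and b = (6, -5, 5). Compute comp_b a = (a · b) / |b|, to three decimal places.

a · b = (-5)·6 + 1·(-5) + 3·5 = -30 - 5 + 15 = -20
|b| = √(36 + 25 + 25) = √86 ≈ 9.2736
comp_b a = -20 / √86 ≈ -2.157

-2.157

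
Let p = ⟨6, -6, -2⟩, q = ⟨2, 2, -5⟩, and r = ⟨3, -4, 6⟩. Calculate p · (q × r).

142

q × r:
i: 2·6 - (-5)·(-4) = 12 - 20 = -8
j: (-5)·3 - 2·6 = -15 - 12 = -27
k: 2·(-4) - 2·3 = -8 - 6 = -14
q × r = (-8, -27, -14)
p · (q × r) = 6·(-8) + (-6)·(-27) + (-2)·(-14) = -48 + 162 + 28 = 142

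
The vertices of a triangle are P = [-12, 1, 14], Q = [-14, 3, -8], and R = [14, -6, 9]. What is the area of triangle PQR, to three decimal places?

302.929

PQ = (-2, 2, -22),  PR = (26, -7, -5)
i: 2·(-5) - (-22)·(-7) = -10 - 154 = -164
j: (-22)·26 - (-2)·(-5) = -572 - 10 = -582
k: (-2)·(-7) - 2·26 = 14 - 52 = -38
PQ × PR = (-164, -582, -38)
|PQ × PR| = √367064 ≈ 605.8581
area = ½ · 605.8581 ≈ 302.929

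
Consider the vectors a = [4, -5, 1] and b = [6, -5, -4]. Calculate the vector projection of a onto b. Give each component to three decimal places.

(3.506, -2.922, -2.338)

a · b = 4·6 + (-5)·(-5) + 1·(-4) = 24 + 25 - 4 = 45
|b|² = 36 + 25 + 16 = 77
proj_b a = (45/77) · (6, -5, -4) ≈ (3.506, -2.922, -2.338)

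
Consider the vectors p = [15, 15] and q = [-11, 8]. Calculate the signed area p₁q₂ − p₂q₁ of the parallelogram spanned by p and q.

285

15·8 - 15·(-11) = 120 - (-165) = 285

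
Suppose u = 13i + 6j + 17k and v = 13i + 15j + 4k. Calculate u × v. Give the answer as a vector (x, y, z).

(-231, 169, 117)

i: 6·4 - 17·15 = 24 - 255 = -231
j: 17·13 - 13·4 = 221 - 52 = 169
k: 13·15 - 6·13 = 195 - 78 = 117
u × v = (-231, 169, 117)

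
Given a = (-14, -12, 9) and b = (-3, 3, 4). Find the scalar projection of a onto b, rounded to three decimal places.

a · b = (-14)·(-3) + (-12)·3 + 9·4 = 42 - 36 + 36 = 42
|b| = √(9 + 9 + 16) = √34 ≈ 5.8310
comp_b a = 42 / √34 ≈ 7.203

7.203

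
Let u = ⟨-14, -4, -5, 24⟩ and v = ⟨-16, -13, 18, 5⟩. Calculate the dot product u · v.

u · v = (-14)·(-16) + (-4)·(-13) + (-5)·18 + 24·5 = 224 + 52 - 90 + 120 = 306

306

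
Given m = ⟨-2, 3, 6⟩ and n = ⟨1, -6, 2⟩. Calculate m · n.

-8

m · n = (-2)·1 + 3·(-6) + 6·2 = -2 - 18 + 12 = -8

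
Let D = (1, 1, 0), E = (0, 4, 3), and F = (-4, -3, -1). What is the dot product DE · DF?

DE = E − D = (-1, 3, 3)
DF = F − D = (-5, -4, -1)
DE · DF = (-1)·(-5) + 3·(-4) + 3·(-1) = 5 - 12 - 3 = -10

-10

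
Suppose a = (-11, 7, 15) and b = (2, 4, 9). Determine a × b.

(3, 129, -58)

i: 7·9 - 15·4 = 63 - 60 = 3
j: 15·2 - (-11)·9 = 30 - (-99) = 129
k: (-11)·4 - 7·2 = -44 - 14 = -58
a × b = (3, 129, -58)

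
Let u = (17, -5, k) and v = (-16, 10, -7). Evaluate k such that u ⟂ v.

-46

u · v = 17·(-16) + (-5)·10 + k·(-7) = -322 - 7k
Set equal to 0: -7k = 322, so k = -46.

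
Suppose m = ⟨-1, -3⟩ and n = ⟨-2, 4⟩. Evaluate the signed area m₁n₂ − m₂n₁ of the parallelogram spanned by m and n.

-10

(-1)·4 - (-3)·(-2) = -4 - 6 = -10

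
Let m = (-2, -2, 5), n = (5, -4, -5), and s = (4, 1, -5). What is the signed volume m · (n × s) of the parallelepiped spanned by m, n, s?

45

n × s:
i: (-4)·(-5) - (-5)·1 = 20 - (-5) = 25
j: (-5)·4 - 5·(-5) = -20 - (-25) = 5
k: 5·1 - (-4)·4 = 5 - (-16) = 21
n × s = (25, 5, 21)
m · (n × s) = (-2)·25 + (-2)·5 + 5·21 = -50 - 10 + 105 = 45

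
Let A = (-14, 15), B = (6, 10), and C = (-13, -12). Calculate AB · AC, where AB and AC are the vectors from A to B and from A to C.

AB = B − A = (20, -5)
AC = C − A = (1, -27)
AB · AC = 20·1 + (-5)·(-27) = 20 + 135 = 155

155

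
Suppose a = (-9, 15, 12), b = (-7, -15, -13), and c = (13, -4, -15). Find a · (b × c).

-2991

b × c:
i: (-15)·(-15) - (-13)·(-4) = 225 - 52 = 173
j: (-13)·13 - (-7)·(-15) = -169 - 105 = -274
k: (-7)·(-4) - (-15)·13 = 28 - (-195) = 223
b × c = (173, -274, 223)
a · (b × c) = (-9)·173 + 15·(-274) + 12·223 = -1557 - 4110 + 2676 = -2991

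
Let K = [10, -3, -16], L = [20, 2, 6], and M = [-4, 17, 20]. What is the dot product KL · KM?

KL = L − K = (10, 5, 22)
KM = M − K = (-14, 20, 36)
KL · KM = 10·(-14) + 5·20 + 22·36 = -140 + 100 + 792 = 752

752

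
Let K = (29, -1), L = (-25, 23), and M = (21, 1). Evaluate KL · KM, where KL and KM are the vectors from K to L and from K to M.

480

KL = L − K = (-54, 24)
KM = M − K = (-8, 2)
KL · KM = (-54)·(-8) + 24·2 = 432 + 48 = 480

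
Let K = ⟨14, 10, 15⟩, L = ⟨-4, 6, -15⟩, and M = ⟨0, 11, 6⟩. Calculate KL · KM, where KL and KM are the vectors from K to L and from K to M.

KL = L − K = (-18, -4, -30)
KM = M − K = (-14, 1, -9)
KL · KM = (-18)·(-14) + (-4)·1 + (-30)·(-9) = 252 - 4 + 270 = 518

518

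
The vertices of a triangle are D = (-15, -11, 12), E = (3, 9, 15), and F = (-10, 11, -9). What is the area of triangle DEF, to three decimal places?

345.782

DE = (18, 20, 3),  DF = (5, 22, -21)
i: 20·(-21) - 3·22 = -420 - 66 = -486
j: 3·5 - 18·(-21) = 15 - (-378) = 393
k: 18·22 - 20·5 = 396 - 100 = 296
DE × DF = (-486, 393, 296)
|DE × DF| = √478261 ≈ 691.5642
area = ½ · 691.5642 ≈ 345.782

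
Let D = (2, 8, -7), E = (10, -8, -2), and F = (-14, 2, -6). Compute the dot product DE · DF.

DE = E − D = (8, -16, 5)
DF = F − D = (-16, -6, 1)
DE · DF = 8·(-16) + (-16)·(-6) + 5·1 = -128 + 96 + 5 = -27

-27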